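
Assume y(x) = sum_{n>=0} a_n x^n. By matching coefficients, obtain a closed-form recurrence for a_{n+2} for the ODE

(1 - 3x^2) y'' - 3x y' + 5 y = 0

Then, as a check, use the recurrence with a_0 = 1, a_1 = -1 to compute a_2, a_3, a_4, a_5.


Substitute y = sum_n a_n x^n.
(1 - 3 x^2) y'' contributes (n+2)(n+1) a_{n+2} - 3 n(n-1) a_n at x^n.
-3 x y'(x) contributes -3 n a_n at x^n.
5 y(x) contributes 5 a_n at x^n.
Matching x^n: (n+2)(n+1) a_{n+2} + (-3 n(n-1) - 3 n + 5) a_n = 0.
Thus a_{n+2} = (3 n(n-1) + 3 n - 5) / ((n+1)(n+2)) * a_n.

Check with a_0 = 1, a_1 = -1 (apply the recurrence for n = 0, 1, 2, 3): a_0 = 1, a_1 = -1, a_2 = -5/2, a_3 = 1/3, a_4 = -35/24, a_5 = 11/30.

a_(n+2) = (3 n(n-1) + 3 n - 5) / ((n+1)(n+2)) * a_n; check: a_0 = 1, a_1 = -1, a_2 = -5/2, a_3 = 1/3, a_4 = -35/24, a_5 = 11/30


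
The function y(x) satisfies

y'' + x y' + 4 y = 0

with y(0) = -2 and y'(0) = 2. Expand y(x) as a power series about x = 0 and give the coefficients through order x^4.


Ansatz: y(x) = sum_{n>=0} a_n x^n, so y'(x) = sum_{n>=1} n a_n x^(n-1) and y''(x) = sum_{n>=2} n(n-1) a_n x^(n-2).
Substitute into P(x) y'' + Q(x) y' + R(x) y = 0 with P(x) = 1, Q(x) = x, R(x) = 4, and match powers of x.
Initial conditions: a_0 = -2, a_1 = 2.
Setting the coefficient of each power of x to zero and solving order by order (substituting the coefficients already found):
  x^0: 2 a_2 + 4 a_0 = 0  ->  2 a_2 = -4 a_0 = 8  ->  a_2 = 4
  x^1: 6 a_3 + 5 a_1 = 0  ->  6 a_3 = -5 a_1 = -10  ->  a_3 = -5/3
  x^2: 12 a_4 + 6 a_2 = 0  ->  12 a_4 = -6 a_2 = -24  ->  a_4 = -2
Truncated series: y(x) = -2 + 2 x + 4 x^2 - (5/3) x^3 - 2 x^4 + O(x^5).

a_0 = -2; a_1 = 2; a_2 = 4; a_3 = -5/3; a_4 = -2


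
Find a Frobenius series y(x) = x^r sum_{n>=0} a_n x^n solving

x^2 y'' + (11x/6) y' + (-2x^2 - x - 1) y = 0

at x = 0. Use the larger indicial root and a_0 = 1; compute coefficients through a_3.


Write in Frobenius form y'' + (p(x)/x) y' + (q(x)/x^2) y = 0:
  p(x) = 11/6,  q(x) = -2x^2 - x - 1.
Indicial equation: r(r-1) + (11/6) r + (-1) = 0 -> roots r_1 = 2/3, r_2 = -3/2.
Take r = r_1 = 2/3. Let y(x) = x^r sum_{n>=0} a_n x^n with a_0 = 1.
Substitute y = x^r sum a_n x^n and match x^{r+n}. The recurrence is
  D(n) a_n - 1 a_{n-1} - 2 a_{n-2} = 0,  where D(n) = (r+n)(r+n-1) + (11/6)(r+n) + (-1).
  a_n = [1 a_{n-1} + 2 a_{n-2}] / D(n).
Since the indicial polynomial factors as (r - r_1)(r - r_2), D(n) = (r_1 + n - r_1)(r_1 + n - r_2) = n(n + 13/6).
Evaluating step by step (a_0 = 1):
  n = 1: D(1) = 1(1 + 13/6) = 19/6; numerator = 1(1) = 1; a_1 = (1)/(19/6) = 6/19
  n = 2: D(2) = 2(2 + 13/6) = 25/3; numerator = 1(6/19) + 2(1) = 44/19; a_2 = (44/19)/(25/3) = 132/475
  n = 3: D(3) = 3(3 + 13/6) = 31/2; numerator = 1(132/475) + 2(6/19) = 432/475; a_3 = (432/475)/(31/2) = 864/14725

r = 2/3; a_0 = 1; a_1 = 6/19; a_2 = 132/475; a_3 = 864/14725


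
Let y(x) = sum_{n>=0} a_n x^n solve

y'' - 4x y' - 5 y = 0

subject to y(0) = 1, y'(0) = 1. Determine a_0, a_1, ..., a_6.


Ansatz: y(x) = sum_{n>=0} a_n x^n, so y'(x) = sum_{n>=1} n a_n x^(n-1) and y''(x) = sum_{n>=2} n(n-1) a_n x^(n-2).
Substitute into P(x) y'' + Q(x) y' + R(x) y = 0 with P(x) = 1, Q(x) = -4x, R(x) = -5, and match powers of x.
Initial conditions: a_0 = 1, a_1 = 1.
Setting the coefficient of each power of x to zero and solving order by order (substituting the coefficients already found):
  x^0: 2 a_2 - 5 a_0 = 0  ->  2 a_2 = 5 a_0 = 5  ->  a_2 = 5/2
  x^1: 6 a_3 - 9 a_1 = 0  ->  6 a_3 = 9 a_1 = 9  ->  a_3 = 3/2
  x^2: 12 a_4 - 13 a_2 = 0  ->  12 a_4 = 13 a_2 = 65/2  ->  a_4 = 65/24
  x^3: 20 a_5 - 17 a_3 = 0  ->  20 a_5 = 17 a_3 = 51/2  ->  a_5 = 51/40
  x^4: 30 a_6 - 21 a_4 = 0  ->  30 a_6 = 21 a_4 = 455/8  ->  a_6 = 91/48
Truncated series: y(x) = 1 + x + (5/2) x^2 + (3/2) x^3 + (65/24) x^4 + (51/40) x^5 + (91/48) x^6 + O(x^7).

a_0 = 1; a_1 = 1; a_2 = 5/2; a_3 = 3/2; a_4 = 65/24; a_5 = 51/40; a_6 = 91/48


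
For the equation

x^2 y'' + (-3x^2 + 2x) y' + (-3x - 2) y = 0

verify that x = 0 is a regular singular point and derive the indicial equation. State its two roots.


Divide by x^2 to reach normal form y'' + P_1(x) y' + P_2(x) y = 0 with P_1(x) = -3 + 2/x and P_2(x) = -3/x - 2/x^2.
x = 0 is a singular point because the y'-coefficient -3 + 2/x has a pole at x = 0 and the y-coefficient -3/x - 2/x^2 has a pole at x = 0.
It is a regular singular point because x P_1(x) = p(x) = 2 - 3x and x^2 P_2(x) = q(x) = -3x - 2 are polynomials, hence analytic at x = 0.
p(0) = 2,  q(0) = -2.
Indicial equation: r(r-1) + p(0) r + q(0) = 0, i.e. r^2 + (p(0) - 1) r + q(0) = 0, i.e. r^2 + 1 r - 2 = 0.
Discriminant: (1)^2 - 4(-2) = 9, so r = (-1 ± 3)/2.
Solving: r_1 = 1, r_2 = -2.

indicial: r^2 + 1 r - 2 = 0; roots r_1 = 1, r_2 = -2


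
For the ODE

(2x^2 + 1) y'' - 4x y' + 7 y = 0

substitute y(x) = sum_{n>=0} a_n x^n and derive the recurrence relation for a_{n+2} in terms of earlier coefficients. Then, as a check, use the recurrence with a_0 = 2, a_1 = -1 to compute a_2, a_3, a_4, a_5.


Substitute y = sum_n a_n x^n.
(1 + 2 x^2) y'' contributes (n+2)(n+1) a_{n+2} + 2 n(n-1) a_n at x^n.
-4 x y'(x) contributes -4 n a_n at x^n.
7 y(x) contributes 7 a_n at x^n.
Matching x^n: (n+2)(n+1) a_{n+2} + (2 n(n-1) - 4 n + 7) a_n = 0.
Thus a_{n+2} = (-2 n(n-1) + 4 n - 7) / ((n+1)(n+2)) * a_n.

Check with a_0 = 2, a_1 = -1 (apply the recurrence for n = 0, 1, 2, 3): a_0 = 2, a_1 = -1, a_2 = -7, a_3 = 1/2, a_4 = 7/4, a_5 = -7/40.

a_(n+2) = (-2 n(n-1) + 4 n - 7) / ((n+1)(n+2)) * a_n; check: a_0 = 2, a_1 = -1, a_2 = -7, a_3 = 1/2, a_4 = 7/4, a_5 = -7/40


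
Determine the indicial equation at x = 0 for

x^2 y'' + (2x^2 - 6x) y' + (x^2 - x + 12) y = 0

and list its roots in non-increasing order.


Divide by x^2 to reach normal form y'' + P_1(x) y' + P_2(x) y = 0 with P_1(x) = 2 - 6/x and P_2(x) = 1 - 1/x + 12/x^2.
x = 0 is a singular point because the y'-coefficient 2 - 6/x has a pole at x = 0 and the y-coefficient 1 - 1/x + 12/x^2 has a pole at x = 0.
It is a regular singular point because x P_1(x) = p(x) = 2x - 6 and x^2 P_2(x) = q(x) = x^2 - x + 12 are polynomials, hence analytic at x = 0.
p(0) = -6,  q(0) = 12.
Indicial equation: r(r-1) + p(0) r + q(0) = 0, i.e. r^2 + (p(0) - 1) r + q(0) = 0, i.e. r^2 - 7 r + 12 = 0.
Discriminant: (-7)^2 - 4(12) = 1, so r = (7 ± 1)/2.
Solving: r_1 = 4, r_2 = 3.

indicial: r^2 - 7 r + 12 = 0; roots r_1 = 4, r_2 = 3


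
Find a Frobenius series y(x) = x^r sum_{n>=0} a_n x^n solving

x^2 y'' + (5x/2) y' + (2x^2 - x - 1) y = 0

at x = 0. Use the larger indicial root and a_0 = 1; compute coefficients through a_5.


Write in Frobenius form y'' + (p(x)/x) y' + (q(x)/x^2) y = 0:
  p(x) = 5/2,  q(x) = 2x^2 - x - 1.
Indicial equation: r(r-1) + (5/2) r + (-1) = 0 -> roots r_1 = 1/2, r_2 = -2.
Take r = r_1 = 1/2. Let y(x) = x^r sum_{n>=0} a_n x^n with a_0 = 1.
Substitute y = x^r sum a_n x^n and match x^{r+n}. The recurrence is
  D(n) a_n - 1 a_{n-1} + 2 a_{n-2} = 0,  where D(n) = (r+n)(r+n-1) + (5/2)(r+n) + (-1).
  a_n = [1 a_{n-1} - 2 a_{n-2}] / D(n).
Since the indicial polynomial factors as (r - r_1)(r - r_2), D(n) = (r_1 + n - r_1)(r_1 + n - r_2) = n(n + 5/2).
Evaluating step by step (a_0 = 1):
  n = 1: D(1) = 1(1 + 5/2) = 7/2; numerator = 1(1) = 1; a_1 = (1)/(7/2) = 2/7
  n = 2: D(2) = 2(2 + 5/2) = 9; numerator = 1(2/7) - 2(1) = -12/7; a_2 = (-12/7)/(9) = -4/21
  n = 3: D(3) = 3(3 + 5/2) = 33/2; numerator = 1(-4/21) - 2(2/7) = -16/21; a_3 = (-16/21)/(33/2) = -32/693
  n = 4: D(4) = 4(4 + 5/2) = 26; numerator = 1(-32/693) - 2(-4/21) = 232/693; a_4 = (232/693)/(26) = 116/9009
  n = 5: D(5) = 5(5 + 5/2) = 75/2; numerator = 1(116/9009) - 2(-32/693) = 316/3003; a_5 = (316/3003)/(75/2) = 632/225225

r = 1/2; a_0 = 1; a_1 = 2/7; a_2 = -4/21; a_3 = -32/693; a_4 = 116/9009; a_5 = 632/225225


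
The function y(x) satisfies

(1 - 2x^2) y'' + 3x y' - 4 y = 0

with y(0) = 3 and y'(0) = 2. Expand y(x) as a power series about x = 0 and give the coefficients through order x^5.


Ansatz: y(x) = sum_{n>=0} a_n x^n, so y'(x) = sum_{n>=1} n a_n x^(n-1) and y''(x) = sum_{n>=2} n(n-1) a_n x^(n-2).
Substitute into P(x) y'' + Q(x) y' + R(x) y = 0 with P(x) = 1 - 2x^2, Q(x) = 3x, R(x) = -4, and match powers of x.
Initial conditions: a_0 = 3, a_1 = 2.
Setting the coefficient of each power of x to zero and solving order by order (substituting the coefficients already found):
  x^0: 2 a_2 - 4 a_0 = 0  ->  2 a_2 = 4 a_0 = 12  ->  a_2 = 6
  x^1: 6 a_3 - a_1 = 0  ->  6 a_3 = a_1 = 2  ->  a_3 = 1/3
  x^2: 12 a_4 - 2 a_2 = 0  ->  12 a_4 = 2 a_2 = 12  ->  a_4 = 1
  x^3: 20 a_5 - 7 a_3 = 0  ->  20 a_5 = 7 a_3 = 7/3  ->  a_5 = 7/60
Truncated series: y(x) = 3 + 2 x + 6 x^2 + (1/3) x^3 + x^4 + (7/60) x^5 + O(x^6).

a_0 = 3; a_1 = 2; a_2 = 6; a_3 = 1/3; a_4 = 1; a_5 = 7/60


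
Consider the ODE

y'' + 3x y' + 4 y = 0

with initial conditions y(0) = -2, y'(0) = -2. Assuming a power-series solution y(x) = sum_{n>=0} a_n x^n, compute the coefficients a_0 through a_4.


Ansatz: y(x) = sum_{n>=0} a_n x^n, so y'(x) = sum_{n>=1} n a_n x^(n-1) and y''(x) = sum_{n>=2} n(n-1) a_n x^(n-2).
Substitute into P(x) y'' + Q(x) y' + R(x) y = 0 with P(x) = 1, Q(x) = 3x, R(x) = 4, and match powers of x.
Initial conditions: a_0 = -2, a_1 = -2.
Setting the coefficient of each power of x to zero and solving order by order (substituting the coefficients already found):
  x^0: 2 a_2 + 4 a_0 = 0  ->  2 a_2 = -4 a_0 = 8  ->  a_2 = 4
  x^1: 6 a_3 + 7 a_1 = 0  ->  6 a_3 = -7 a_1 = 14  ->  a_3 = 7/3
  x^2: 12 a_4 + 10 a_2 = 0  ->  12 a_4 = -10 a_2 = -40  ->  a_4 = -10/3
Truncated series: y(x) = -2 - 2 x + 4 x^2 + (7/3) x^3 - (10/3) x^4 + O(x^5).

a_0 = -2; a_1 = -2; a_2 = 4; a_3 = 7/3; a_4 = -10/3


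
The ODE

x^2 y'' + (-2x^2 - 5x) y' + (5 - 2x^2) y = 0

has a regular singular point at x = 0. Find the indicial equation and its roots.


Divide by x^2 to reach normal form y'' + P_1(x) y' + P_2(x) y = 0 with P_1(x) = -2 - 5/x and P_2(x) = -2 + 5/x^2.
x = 0 is a singular point because the y'-coefficient -2 - 5/x has a pole at x = 0 and the y-coefficient -2 + 5/x^2 has a pole at x = 0.
It is a regular singular point because x P_1(x) = p(x) = -2x - 5 and x^2 P_2(x) = q(x) = 5 - 2x^2 are polynomials, hence analytic at x = 0.
p(0) = -5,  q(0) = 5.
Indicial equation: r(r-1) + p(0) r + q(0) = 0, i.e. r^2 + (p(0) - 1) r + q(0) = 0, i.e. r^2 - 6 r + 5 = 0.
Discriminant: (-6)^2 - 4(5) = 16, so r = (6 ± 4)/2.
Solving: r_1 = 5, r_2 = 1.

indicial: r^2 - 6 r + 5 = 0; roots r_1 = 5, r_2 = 1


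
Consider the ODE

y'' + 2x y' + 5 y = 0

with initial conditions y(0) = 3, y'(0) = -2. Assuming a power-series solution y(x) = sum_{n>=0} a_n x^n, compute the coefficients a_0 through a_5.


Ansatz: y(x) = sum_{n>=0} a_n x^n, so y'(x) = sum_{n>=1} n a_n x^(n-1) and y''(x) = sum_{n>=2} n(n-1) a_n x^(n-2).
Substitute into P(x) y'' + Q(x) y' + R(x) y = 0 with P(x) = 1, Q(x) = 2x, R(x) = 5, and match powers of x.
Initial conditions: a_0 = 3, a_1 = -2.
Setting the coefficient of each power of x to zero and solving order by order (substituting the coefficients already found):
  x^0: 2 a_2 + 5 a_0 = 0  ->  2 a_2 = -5 a_0 = -15  ->  a_2 = -15/2
  x^1: 6 a_3 + 7 a_1 = 0  ->  6 a_3 = -7 a_1 = 14  ->  a_3 = 7/3
  x^2: 12 a_4 + 9 a_2 = 0  ->  12 a_4 = -9 a_2 = 135/2  ->  a_4 = 45/8
  x^3: 20 a_5 + 11 a_3 = 0  ->  20 a_5 = -11 a_3 = -77/3  ->  a_5 = -77/60
Truncated series: y(x) = 3 - 2 x - (15/2) x^2 + (7/3) x^3 + (45/8) x^4 - (77/60) x^5 + O(x^6).

a_0 = 3; a_1 = -2; a_2 = -15/2; a_3 = 7/3; a_4 = 45/8; a_5 = -77/60


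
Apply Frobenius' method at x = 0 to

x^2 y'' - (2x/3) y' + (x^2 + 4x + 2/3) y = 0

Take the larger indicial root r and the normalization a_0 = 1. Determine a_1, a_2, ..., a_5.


Write in Frobenius form y'' + (p(x)/x) y' + (q(x)/x^2) y = 0:
  p(x) = -2/3,  q(x) = x^2 + 4x + 2/3.
Indicial equation: r(r-1) + (-2/3) r + (2/3) = 0 -> roots r_1 = 1, r_2 = 2/3.
Take r = r_1 = 1. Let y(x) = x^r sum_{n>=0} a_n x^n with a_0 = 1.
Substitute y = x^r sum a_n x^n and match x^{r+n}. The recurrence is
  D(n) a_n + 4 a_{n-1} + 1 a_{n-2} = 0,  where D(n) = (r+n)(r+n-1) + (-2/3)(r+n) + (2/3).
  a_n = [-4 a_{n-1} - 1 a_{n-2}] / D(n).
Since the indicial polynomial factors as (r - r_1)(r - r_2), D(n) = (r_1 + n - r_1)(r_1 + n - r_2) = n(n + 1/3).
Evaluating step by step (a_0 = 1):
  n = 1: D(1) = 1(1 + 1/3) = 4/3; numerator = -4(1) = -4; a_1 = (-4)/(4/3) = -3
  n = 2: D(2) = 2(2 + 1/3) = 14/3; numerator = -4(-3) - 1(1) = 11; a_2 = (11)/(14/3) = 33/14
  n = 3: D(3) = 3(3 + 1/3) = 10; numerator = -4(33/14) - 1(-3) = -45/7; a_3 = (-45/7)/(10) = -9/14
  n = 4: D(4) = 4(4 + 1/3) = 52/3; numerator = -4(-9/14) - 1(33/14) = 3/14; a_4 = (3/14)/(52/3) = 9/728
  n = 5: D(5) = 5(5 + 1/3) = 80/3; numerator = -4(9/728) - 1(-9/14) = 54/91; a_5 = (54/91)/(80/3) = 81/3640

r = 1; a_0 = 1; a_1 = -3; a_2 = 33/14; a_3 = -9/14; a_4 = 9/728; a_5 = 81/3640


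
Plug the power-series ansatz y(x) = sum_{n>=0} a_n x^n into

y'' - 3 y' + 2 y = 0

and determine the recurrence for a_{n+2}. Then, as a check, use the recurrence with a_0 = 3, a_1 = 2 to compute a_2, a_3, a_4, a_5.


Substitute y = sum_n a_n x^n.
y''(x) has coefficient (n+2)(n+1) a_{n+2} at x^n;
-3 y'(x) has coefficient -3 (n+1) a_{n+1} at x^n;
2 y(x) has coefficient 2 a_n at x^n.
Matching x^n: (n+2)(n+1) a_{n+2} - 3 (n+1) a_{n+1} + 2 a_n = 0.
Thus a_{n+2} = [3 (n+1) a_{n+1} - 2 a_n] / ((n+1)(n+2)).

Check with a_0 = 3, a_1 = 2 (apply the recurrence for n = 0, 1, 2, 3): a_0 = 3, a_1 = 2, a_2 = 0, a_3 = -2/3, a_4 = -1/2, a_5 = -7/30.

a_(n+2) = [3 (n+1) a_(n+1) - 2 a_n] / ((n+1)(n+2)); check: a_0 = 3, a_1 = 2, a_2 = 0, a_3 = -2/3, a_4 = -1/2, a_5 = -7/30


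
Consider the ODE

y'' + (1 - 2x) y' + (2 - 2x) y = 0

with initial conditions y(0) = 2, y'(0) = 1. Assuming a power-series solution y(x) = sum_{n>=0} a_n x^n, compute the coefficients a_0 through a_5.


Ansatz: y(x) = sum_{n>=0} a_n x^n, so y'(x) = sum_{n>=1} n a_n x^(n-1) and y''(x) = sum_{n>=2} n(n-1) a_n x^(n-2).
Substitute into P(x) y'' + Q(x) y' + R(x) y = 0 with P(x) = 1, Q(x) = 1 - 2x, R(x) = 2 - 2x, and match powers of x.
Initial conditions: a_0 = 2, a_1 = 1.
Setting the coefficient of each power of x to zero and solving order by order (substituting the coefficients already found):
  x^0: 2 a_2 + a_1 + 2 a_0 = 0  ->  2 a_2 = -a_1 - 2 a_0 = -5  ->  a_2 = -5/2
  x^1: 6 a_3 + 2 a_2 - 2 a_0 = 0  ->  6 a_3 = -2 a_2 + 2 a_0 = 9  ->  a_3 = 3/2
  x^2: 12 a_4 + 3 a_3 - 2 a_2 - 2 a_1 = 0  ->  12 a_4 = -3 a_3 + 2 a_2 + 2 a_1 = -15/2  ->  a_4 = -5/8
  x^3: 20 a_5 + 4 a_4 - 4 a_3 - 2 a_2 = 0  ->  20 a_5 = -4 a_4 + 4 a_3 + 2 a_2 = 7/2  ->  a_5 = 7/40
Truncated series: y(x) = 2 + x - (5/2) x^2 + (3/2) x^3 - (5/8) x^4 + (7/40) x^5 + O(x^6).

a_0 = 2; a_1 = 1; a_2 = -5/2; a_3 = 3/2; a_4 = -5/8; a_5 = 7/40


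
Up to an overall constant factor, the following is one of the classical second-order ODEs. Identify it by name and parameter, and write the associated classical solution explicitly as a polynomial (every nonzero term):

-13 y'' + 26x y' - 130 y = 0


All three coefficients share the factor -13; dividing through by -13 gives  y'' - 2x y' + 10 y = 0.
This matches the Hermite equation y'' - 2x y' + 2n y = 0 with 2n = 10, so n = 5; the polynomial solution is H_5(x).
With y = sum_k a_k x^k, matching x^k gives (k+2)(k+1) a_{k+2} = 2(k - n) a_k = 2(k - 5) a_k. The right side vanishes at k = 5, so the series with the parity of 5 terminates at degree 5.
Standard normalization: leading coefficient of H_n is 2^n, so a_5 = 2^5 = 32. Work downward with a_k = (k+1)(k+2) a_{k+2} / (2(k - n)):
  a_3 = (4)(5)(32) / (2(3 - 5)) = 640/(-4) = -160
  a_1 = (2)(3)(-160) / (2(1 - 5)) = -960/(-8) = 120
Hence H_5(x) = 32 x^5 - 160 x^3 + 120 x.

H_5(x); series = 32 x^5 - 160 x^3 + 120 x


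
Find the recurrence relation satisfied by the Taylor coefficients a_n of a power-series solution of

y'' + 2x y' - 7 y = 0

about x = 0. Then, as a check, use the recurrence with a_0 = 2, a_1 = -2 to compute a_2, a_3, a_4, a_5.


Substitute y = sum_n a_n x^n.
y''(x) has coefficient (n+2)(n+1) a_{n+2} at x^n;
2 x y'(x) has coefficient 2 n a_n at x^n (shift);
-7 y(x) has coefficient -7 a_n at x^n.
Matching x^n: (n+2)(n+1) a_{n+2} + (2n - 7) a_n = 0.
Thus a_{n+2} = (-2n + 7) / ((n+1)(n+2)) * a_n.

Check with a_0 = 2, a_1 = -2 (apply the recurrence for n = 0, 1, 2, 3): a_0 = 2, a_1 = -2, a_2 = 7, a_3 = -5/3, a_4 = 7/4, a_5 = -1/12.

a_(n+2) = (-2n + 7) / ((n+1)(n+2)) * a_n; check: a_0 = 2, a_1 = -2, a_2 = 7, a_3 = -5/3, a_4 = 7/4, a_5 = -1/12


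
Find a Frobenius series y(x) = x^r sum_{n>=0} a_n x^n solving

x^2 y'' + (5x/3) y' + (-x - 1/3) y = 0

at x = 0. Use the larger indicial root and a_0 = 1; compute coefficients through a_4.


Write in Frobenius form y'' + (p(x)/x) y' + (q(x)/x^2) y = 0:
  p(x) = 5/3,  q(x) = -x - 1/3.
Indicial equation: r(r-1) + (5/3) r + (-1/3) = 0 -> roots r_1 = 1/3, r_2 = -1.
Take r = r_1 = 1/3. Let y(x) = x^r sum_{n>=0} a_n x^n with a_0 = 1.
Substitute y = x^r sum a_n x^n and match x^{r+n}. The recurrence is
  D(n) a_n - 1 a_{n-1} = 0,  where D(n) = (r+n)(r+n-1) + (5/3)(r+n) + (-1/3).
  a_n = 1 / D(n) * a_{n-1}.
Since the indicial polynomial factors as (r - r_1)(r - r_2), D(n) = (r_1 + n - r_1)(r_1 + n - r_2) = n(n + 4/3).
Evaluating step by step (a_0 = 1):
  n = 1: D(1) = 1(1 + 4/3) = 7/3; numerator = 1(1) = 1; a_1 = (1)/(7/3) = 3/7
  n = 2: D(2) = 2(2 + 4/3) = 20/3; numerator = 1(3/7) = 3/7; a_2 = (3/7)/(20/3) = 9/140
  n = 3: D(3) = 3(3 + 4/3) = 13; numerator = 1(9/140) = 9/140; a_3 = (9/140)/(13) = 9/1820
  n = 4: D(4) = 4(4 + 4/3) = 64/3; numerator = 1(9/1820) = 9/1820; a_4 = (9/1820)/(64/3) = 27/116480

r = 1/3; a_0 = 1; a_1 = 3/7; a_2 = 9/140; a_3 = 9/1820; a_4 = 27/116480


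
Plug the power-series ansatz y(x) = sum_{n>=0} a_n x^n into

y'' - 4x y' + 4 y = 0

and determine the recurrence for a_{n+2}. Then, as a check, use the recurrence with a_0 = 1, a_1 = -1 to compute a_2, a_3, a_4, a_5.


Substitute y = sum_n a_n x^n.
y''(x) has coefficient (n+2)(n+1) a_{n+2} at x^n;
-4 x y'(x) has coefficient -4 n a_n at x^n (shift);
4 y(x) has coefficient 4 a_n at x^n.
Matching x^n: (n+2)(n+1) a_{n+2} + (-4n + 4) a_n = 0.
Thus a_{n+2} = (4n - 4) / ((n+1)(n+2)) * a_n.

Check with a_0 = 1, a_1 = -1 (apply the recurrence for n = 0, 1, 2, 3): a_0 = 1, a_1 = -1, a_2 = -2, a_3 = 0, a_4 = -2/3, a_5 = 0.

a_(n+2) = (4n - 4) / ((n+1)(n+2)) * a_n; check: a_0 = 1, a_1 = -1, a_2 = -2, a_3 = 0, a_4 = -2/3, a_5 = 0


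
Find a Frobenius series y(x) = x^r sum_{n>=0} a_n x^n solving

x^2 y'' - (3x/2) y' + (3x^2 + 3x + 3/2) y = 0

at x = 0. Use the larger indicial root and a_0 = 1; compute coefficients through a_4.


Write in Frobenius form y'' + (p(x)/x) y' + (q(x)/x^2) y = 0:
  p(x) = -3/2,  q(x) = 3x^2 + 3x + 3/2.
Indicial equation: r(r-1) + (-3/2) r + (3/2) = 0 -> roots r_1 = 3/2, r_2 = 1.
Take r = r_1 = 3/2. Let y(x) = x^r sum_{n>=0} a_n x^n with a_0 = 1.
Substitute y = x^r sum a_n x^n and match x^{r+n}. The recurrence is
  D(n) a_n + 3 a_{n-1} + 3 a_{n-2} = 0,  where D(n) = (r+n)(r+n-1) + (-3/2)(r+n) + (3/2).
  a_n = [-3 a_{n-1} - 3 a_{n-2}] / D(n).
Since the indicial polynomial factors as (r - r_1)(r - r_2), D(n) = (r_1 + n - r_1)(r_1 + n - r_2) = n(n + 1/2).
Evaluating step by step (a_0 = 1):
  n = 1: D(1) = 1(1 + 1/2) = 3/2; numerator = -3(1) = -3; a_1 = (-3)/(3/2) = -2
  n = 2: D(2) = 2(2 + 1/2) = 5; numerator = -3(-2) - 3(1) = 3; a_2 = (3)/(5) = 3/5
  n = 3: D(3) = 3(3 + 1/2) = 21/2; numerator = -3(3/5) - 3(-2) = 21/5; a_3 = (21/5)/(21/2) = 2/5
  n = 4: D(4) = 4(4 + 1/2) = 18; numerator = -3(2/5) - 3(3/5) = -3; a_4 = (-3)/(18) = -1/6

r = 3/2; a_0 = 1; a_1 = -2; a_2 = 3/5; a_3 = 2/5; a_4 = -1/6


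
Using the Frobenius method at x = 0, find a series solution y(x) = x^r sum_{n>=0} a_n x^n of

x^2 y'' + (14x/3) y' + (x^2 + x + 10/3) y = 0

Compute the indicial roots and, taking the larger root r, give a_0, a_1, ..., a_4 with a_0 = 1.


Write in Frobenius form y'' + (p(x)/x) y' + (q(x)/x^2) y = 0:
  p(x) = 14/3,  q(x) = x^2 + x + 10/3.
Indicial equation: r(r-1) + (14/3) r + (10/3) = 0 -> roots r_1 = -5/3, r_2 = -2.
Take r = r_1 = -5/3. Let y(x) = x^r sum_{n>=0} a_n x^n with a_0 = 1.
Substitute y = x^r sum a_n x^n and match x^{r+n}. The recurrence is
  D(n) a_n + 1 a_{n-1} + 1 a_{n-2} = 0,  where D(n) = (r+n)(r+n-1) + (14/3)(r+n) + (10/3).
  a_n = [-1 a_{n-1} - 1 a_{n-2}] / D(n).
Since the indicial polynomial factors as (r - r_1)(r - r_2), D(n) = (r_1 + n - r_1)(r_1 + n - r_2) = n(n + 1/3).
Evaluating step by step (a_0 = 1):
  n = 1: D(1) = 1(1 + 1/3) = 4/3; numerator = -1(1) = -1; a_1 = (-1)/(4/3) = -3/4
  n = 2: D(2) = 2(2 + 1/3) = 14/3; numerator = -1(-3/4) - 1(1) = -1/4; a_2 = (-1/4)/(14/3) = -3/56
  n = 3: D(3) = 3(3 + 1/3) = 10; numerator = -1(-3/56) - 1(-3/4) = 45/56; a_3 = (45/56)/(10) = 9/112
  n = 4: D(4) = 4(4 + 1/3) = 52/3; numerator = -1(9/112) - 1(-3/56) = -3/112; a_4 = (-3/112)/(52/3) = -9/5824

r = -5/3; a_0 = 1; a_1 = -3/4; a_2 = -3/56; a_3 = 9/112; a_4 = -9/5824


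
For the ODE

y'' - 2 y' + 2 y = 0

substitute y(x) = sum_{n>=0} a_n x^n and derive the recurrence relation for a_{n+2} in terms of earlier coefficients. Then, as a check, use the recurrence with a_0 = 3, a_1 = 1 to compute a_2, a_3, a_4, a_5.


Substitute y = sum_n a_n x^n.
y''(x) has coefficient (n+2)(n+1) a_{n+2} at x^n;
-2 y'(x) has coefficient -2 (n+1) a_{n+1} at x^n;
2 y(x) has coefficient 2 a_n at x^n.
Matching x^n: (n+2)(n+1) a_{n+2} - 2 (n+1) a_{n+1} + 2 a_n = 0.
Thus a_{n+2} = [2 (n+1) a_{n+1} - 2 a_n] / ((n+1)(n+2)).

Check with a_0 = 3, a_1 = 1 (apply the recurrence for n = 0, 1, 2, 3): a_0 = 3, a_1 = 1, a_2 = -2, a_3 = -5/3, a_4 = -1/2, a_5 = -1/30.

a_(n+2) = [2 (n+1) a_(n+1) - 2 a_n] / ((n+1)(n+2)); check: a_0 = 3, a_1 = 1, a_2 = -2, a_3 = -5/3, a_4 = -1/2, a_5 = -1/30


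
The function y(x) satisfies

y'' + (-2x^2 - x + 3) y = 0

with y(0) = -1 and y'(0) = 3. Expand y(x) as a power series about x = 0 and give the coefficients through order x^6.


Ansatz: y(x) = sum_{n>=0} a_n x^n, so y'(x) = sum_{n>=1} n a_n x^(n-1) and y''(x) = sum_{n>=2} n(n-1) a_n x^(n-2).
Substitute into P(x) y'' + Q(x) y' + R(x) y = 0 with P(x) = 1, Q(x) = 0, R(x) = -2x^2 - x + 3, and match powers of x.
Initial conditions: a_0 = -1, a_1 = 3.
Setting the coefficient of each power of x to zero and solving order by order (substituting the coefficients already found):
  x^0: 2 a_2 + 3 a_0 = 0  ->  2 a_2 = -3 a_0 = 3  ->  a_2 = 3/2
  x^1: 6 a_3 + 3 a_1 - a_0 = 0  ->  6 a_3 = -3 a_1 + a_0 = -10  ->  a_3 = -5/3
  x^2: 12 a_4 + 3 a_2 - a_1 - 2 a_0 = 0  ->  12 a_4 = -3 a_2 + a_1 + 2 a_0 = -7/2  ->  a_4 = -7/24
  x^3: 20 a_5 + 3 a_3 - a_2 - 2 a_1 = 0  ->  20 a_5 = -3 a_3 + a_2 + 2 a_1 = 25/2  ->  a_5 = 5/8
  x^4: 30 a_6 + 3 a_4 - a_3 - 2 a_2 = 0  ->  30 a_6 = -3 a_4 + a_3 + 2 a_2 = 53/24  ->  a_6 = 53/720
Truncated series: y(x) = -1 + 3 x + (3/2) x^2 - (5/3) x^3 - (7/24) x^4 + (5/8) x^5 + (53/720) x^6 + O(x^7).

a_0 = -1; a_1 = 3; a_2 = 3/2; a_3 = -5/3; a_4 = -7/24; a_5 = 5/8; a_6 = 53/720


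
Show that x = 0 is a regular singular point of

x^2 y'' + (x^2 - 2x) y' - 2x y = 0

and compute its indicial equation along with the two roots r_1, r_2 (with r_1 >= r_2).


Divide by x^2 to reach normal form y'' + P_1(x) y' + P_2(x) y = 0 with P_1(x) = 1 - 2/x and P_2(x) = -2/x.
x = 0 is a singular point because the y'-coefficient 1 - 2/x has a pole at x = 0 and the y-coefficient -2/x has a pole at x = 0.
It is a regular singular point because x P_1(x) = p(x) = x - 2 and x^2 P_2(x) = q(x) = -2x are polynomials, hence analytic at x = 0.
p(0) = -2,  q(0) = 0.
Indicial equation: r(r-1) + p(0) r + q(0) = 0, i.e. r^2 + (p(0) - 1) r + q(0) = 0, i.e. r^2 - 3 r = 0.
Discriminant: (-3)^2 - 4(0) = 9, so r = (3 ± 3)/2.
Solving: r_1 = 3, r_2 = 0.

indicial: r^2 - 3 r = 0; roots r_1 = 3, r_2 = 0


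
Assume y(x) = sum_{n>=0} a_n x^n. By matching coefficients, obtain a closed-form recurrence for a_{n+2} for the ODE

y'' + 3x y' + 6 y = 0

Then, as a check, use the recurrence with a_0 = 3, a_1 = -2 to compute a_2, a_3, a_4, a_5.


Substitute y = sum_n a_n x^n.
y''(x) has coefficient (n+2)(n+1) a_{n+2} at x^n;
3 x y'(x) has coefficient 3 n a_n at x^n (shift);
6 y(x) has coefficient 6 a_n at x^n.
Matching x^n: (n+2)(n+1) a_{n+2} + (3n + 6) a_n = 0.
Thus a_{n+2} = (-3n - 6) / ((n+1)(n+2)) * a_n.

Check with a_0 = 3, a_1 = -2 (apply the recurrence for n = 0, 1, 2, 3): a_0 = 3, a_1 = -2, a_2 = -9, a_3 = 3, a_4 = 9, a_5 = -9/4.

a_(n+2) = (-3n - 6) / ((n+1)(n+2)) * a_n; check: a_0 = 3, a_1 = -2, a_2 = -9, a_3 = 3, a_4 = 9, a_5 = -9/4


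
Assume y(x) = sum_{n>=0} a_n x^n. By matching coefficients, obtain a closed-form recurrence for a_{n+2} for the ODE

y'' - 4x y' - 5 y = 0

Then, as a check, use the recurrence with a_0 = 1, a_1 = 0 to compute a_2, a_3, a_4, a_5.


Substitute y = sum_n a_n x^n.
y''(x) has coefficient (n+2)(n+1) a_{n+2} at x^n;
-4 x y'(x) has coefficient -4 n a_n at x^n (shift);
-5 y(x) has coefficient -5 a_n at x^n.
Matching x^n: (n+2)(n+1) a_{n+2} + (-4n - 5) a_n = 0.
Thus a_{n+2} = (4n + 5) / ((n+1)(n+2)) * a_n.

Check with a_0 = 1, a_1 = 0 (apply the recurrence for n = 0, 1, 2, 3): a_0 = 1, a_1 = 0, a_2 = 5/2, a_3 = 0, a_4 = 65/24, a_5 = 0.

a_(n+2) = (4n + 5) / ((n+1)(n+2)) * a_n; check: a_0 = 1, a_1 = 0, a_2 = 5/2, a_3 = 0, a_4 = 65/24, a_5 = 0


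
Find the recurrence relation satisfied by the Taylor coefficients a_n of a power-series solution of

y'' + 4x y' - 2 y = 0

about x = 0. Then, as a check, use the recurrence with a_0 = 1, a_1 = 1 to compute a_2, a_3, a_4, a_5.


Substitute y = sum_n a_n x^n.
y''(x) has coefficient (n+2)(n+1) a_{n+2} at x^n;
4 x y'(x) has coefficient 4 n a_n at x^n (shift);
-2 y(x) has coefficient -2 a_n at x^n.
Matching x^n: (n+2)(n+1) a_{n+2} + (4n - 2) a_n = 0.
Thus a_{n+2} = (-4n + 2) / ((n+1)(n+2)) * a_n.

Check with a_0 = 1, a_1 = 1 (apply the recurrence for n = 0, 1, 2, 3): a_0 = 1, a_1 = 1, a_2 = 1, a_3 = -1/3, a_4 = -1/2, a_5 = 1/6.

a_(n+2) = (-4n + 2) / ((n+1)(n+2)) * a_n; check: a_0 = 1, a_1 = 1, a_2 = 1, a_3 = -1/3, a_4 = -1/2, a_5 = 1/6


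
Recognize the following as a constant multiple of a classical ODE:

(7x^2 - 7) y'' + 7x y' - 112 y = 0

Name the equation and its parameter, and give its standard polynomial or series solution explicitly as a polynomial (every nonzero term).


All three coefficients share the factor -7; dividing through by -7 gives  (1 - x^2) y'' - x y' + 16 y = 0.
This matches the Chebyshev equation (1 - x^2) y'' - x y' + n^2 y = 0 (note the -x y' term, not -2x y') with n^2 = 16, so n = 4; the polynomial solution is T_4(x).
With y = sum_k a_k x^k, matching x^k gives (k+2)(k+1) a_{k+2} = (k^2 - n^2) a_k = (k - 4)(k + 4) a_k. The right side vanishes at k = 4, so the series with the parity of 4 terminates at degree 4.
Standard normalization: leading coefficient of T_n is 2^(n-1), so a_4 = 2^3 = 8. Work downward with a_k = (k+1)(k+2) a_{k+2} / ((k - 4)(k + 4)):
  a_2 = (3)(4)(8) / ((2 - 4)(2 + 4)) = 96/(-12) = -8
  a_0 = (1)(2)(-8) / ((0 - 4)(0 + 4)) = -16/(-16) = 1
Hence T_4(x) = 8 x^4 - 8 x^2 + 1.

T_4(x); series = 8 x^4 - 8 x^2 + 1


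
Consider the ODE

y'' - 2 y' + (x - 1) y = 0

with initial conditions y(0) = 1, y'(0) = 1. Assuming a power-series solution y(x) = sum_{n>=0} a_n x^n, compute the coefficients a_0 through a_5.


Ansatz: y(x) = sum_{n>=0} a_n x^n, so y'(x) = sum_{n>=1} n a_n x^(n-1) and y''(x) = sum_{n>=2} n(n-1) a_n x^(n-2).
Substitute into P(x) y'' + Q(x) y' + R(x) y = 0 with P(x) = 1, Q(x) = -2, R(x) = x - 1, and match powers of x.
Initial conditions: a_0 = 1, a_1 = 1.
Setting the coefficient of each power of x to zero and solving order by order (substituting the coefficients already found):
  x^0: 2 a_2 - 2 a_1 - a_0 = 0  ->  2 a_2 = 2 a_1 + a_0 = 3  ->  a_2 = 3/2
  x^1: 6 a_3 - 4 a_2 - a_1 + a_0 = 0  ->  6 a_3 = 4 a_2 + a_1 - a_0 = 6  ->  a_3 = 1
  x^2: 12 a_4 - 6 a_3 - a_2 + a_1 = 0  ->  12 a_4 = 6 a_3 + a_2 - a_1 = 13/2  ->  a_4 = 13/24
  x^3: 20 a_5 - 8 a_4 - a_3 + a_2 = 0  ->  20 a_5 = 8 a_4 + a_3 - a_2 = 23/6  ->  a_5 = 23/120
Truncated series: y(x) = 1 + x + (3/2) x^2 + x^3 + (13/24) x^4 + (23/120) x^5 + O(x^6).

a_0 = 1; a_1 = 1; a_2 = 3/2; a_3 = 1; a_4 = 13/24; a_5 = 23/120


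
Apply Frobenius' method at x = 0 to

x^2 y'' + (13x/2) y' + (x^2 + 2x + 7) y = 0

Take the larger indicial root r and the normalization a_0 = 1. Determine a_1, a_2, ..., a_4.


Write in Frobenius form y'' + (p(x)/x) y' + (q(x)/x^2) y = 0:
  p(x) = 13/2,  q(x) = x^2 + 2x + 7.
Indicial equation: r(r-1) + (13/2) r + (7) = 0 -> roots r_1 = -2, r_2 = -7/2.
Take r = r_1 = -2. Let y(x) = x^r sum_{n>=0} a_n x^n with a_0 = 1.
Substitute y = x^r sum a_n x^n and match x^{r+n}. The recurrence is
  D(n) a_n + 2 a_{n-1} + 1 a_{n-2} = 0,  where D(n) = (r+n)(r+n-1) + (13/2)(r+n) + (7).
  a_n = [-2 a_{n-1} - 1 a_{n-2}] / D(n).
Since the indicial polynomial factors as (r - r_1)(r - r_2), D(n) = (r_1 + n - r_1)(r_1 + n - r_2) = n(n + 3/2).
Evaluating step by step (a_0 = 1):
  n = 1: D(1) = 1(1 + 3/2) = 5/2; numerator = -2(1) = -2; a_1 = (-2)/(5/2) = -4/5
  n = 2: D(2) = 2(2 + 3/2) = 7; numerator = -2(-4/5) - 1(1) = 3/5; a_2 = (3/5)/(7) = 3/35
  n = 3: D(3) = 3(3 + 3/2) = 27/2; numerator = -2(3/35) - 1(-4/5) = 22/35; a_3 = (22/35)/(27/2) = 44/945
  n = 4: D(4) = 4(4 + 3/2) = 22; numerator = -2(44/945) - 1(3/35) = -169/945; a_4 = (-169/945)/(22) = -169/20790

r = -2; a_0 = 1; a_1 = -4/5; a_2 = 3/35; a_3 = 44/945; a_4 = -169/20790


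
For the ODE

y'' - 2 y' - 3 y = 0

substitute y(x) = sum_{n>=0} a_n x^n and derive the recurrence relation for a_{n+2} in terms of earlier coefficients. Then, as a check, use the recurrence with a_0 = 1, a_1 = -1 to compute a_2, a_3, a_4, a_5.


Substitute y = sum_n a_n x^n.
y''(x) has coefficient (n+2)(n+1) a_{n+2} at x^n;
-2 y'(x) has coefficient -2 (n+1) a_{n+1} at x^n;
-3 y(x) has coefficient -3 a_n at x^n.
Matching x^n: (n+2)(n+1) a_{n+2} - 2 (n+1) a_{n+1} - 3 a_n = 0.
Thus a_{n+2} = [2 (n+1) a_{n+1} + 3 a_n] / ((n+1)(n+2)).

Check with a_0 = 1, a_1 = -1 (apply the recurrence for n = 0, 1, 2, 3): a_0 = 1, a_1 = -1, a_2 = 1/2, a_3 = -1/6, a_4 = 1/24, a_5 = -1/120.

a_(n+2) = [2 (n+1) a_(n+1) + 3 a_n] / ((n+1)(n+2)); check: a_0 = 1, a_1 = -1, a_2 = 1/2, a_3 = -1/6, a_4 = 1/24, a_5 = -1/120


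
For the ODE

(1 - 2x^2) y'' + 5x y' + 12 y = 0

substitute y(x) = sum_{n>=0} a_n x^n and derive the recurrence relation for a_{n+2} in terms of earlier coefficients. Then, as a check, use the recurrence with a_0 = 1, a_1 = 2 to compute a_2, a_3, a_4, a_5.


Substitute y = sum_n a_n x^n.
(1 - 2 x^2) y'' contributes (n+2)(n+1) a_{n+2} - 2 n(n-1) a_n at x^n.
5 x y'(x) contributes 5 n a_n at x^n.
12 y(x) contributes 12 a_n at x^n.
Matching x^n: (n+2)(n+1) a_{n+2} + (-2 n(n-1) + 5 n + 12) a_n = 0.
Thus a_{n+2} = (2 n(n-1) - 5 n - 12) / ((n+1)(n+2)) * a_n.

Check with a_0 = 1, a_1 = 2 (apply the recurrence for n = 0, 1, 2, 3): a_0 = 1, a_1 = 2, a_2 = -6, a_3 = -17/3, a_4 = 9, a_5 = 17/4.

a_(n+2) = (2 n(n-1) - 5 n - 12) / ((n+1)(n+2)) * a_n; check: a_0 = 1, a_1 = 2, a_2 = -6, a_3 = -17/3, a_4 = 9, a_5 = 17/4


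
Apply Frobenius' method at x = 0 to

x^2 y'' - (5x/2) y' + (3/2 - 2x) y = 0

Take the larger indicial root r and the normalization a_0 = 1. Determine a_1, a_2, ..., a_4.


Write in Frobenius form y'' + (p(x)/x) y' + (q(x)/x^2) y = 0:
  p(x) = -5/2,  q(x) = 3/2 - 2x.
Indicial equation: r(r-1) + (-5/2) r + (3/2) = 0 -> roots r_1 = 3, r_2 = 1/2.
Take r = r_1 = 3. Let y(x) = x^r sum_{n>=0} a_n x^n with a_0 = 1.
Substitute y = x^r sum a_n x^n and match x^{r+n}. The recurrence is
  D(n) a_n - 2 a_{n-1} = 0,  where D(n) = (r+n)(r+n-1) + (-5/2)(r+n) + (3/2).
  a_n = 2 / D(n) * a_{n-1}.
Since the indicial polynomial factors as (r - r_1)(r - r_2), D(n) = (r_1 + n - r_1)(r_1 + n - r_2) = n(n + 5/2).
Evaluating step by step (a_0 = 1):
  n = 1: D(1) = 1(1 + 5/2) = 7/2; numerator = 2(1) = 2; a_1 = (2)/(7/2) = 4/7
  n = 2: D(2) = 2(2 + 5/2) = 9; numerator = 2(4/7) = 8/7; a_2 = (8/7)/(9) = 8/63
  n = 3: D(3) = 3(3 + 5/2) = 33/2; numerator = 2(8/63) = 16/63; a_3 = (16/63)/(33/2) = 32/2079
  n = 4: D(4) = 4(4 + 5/2) = 26; numerator = 2(32/2079) = 64/2079; a_4 = (64/2079)/(26) = 32/27027

r = 3; a_0 = 1; a_1 = 4/7; a_2 = 8/63; a_3 = 32/2079; a_4 = 32/27027


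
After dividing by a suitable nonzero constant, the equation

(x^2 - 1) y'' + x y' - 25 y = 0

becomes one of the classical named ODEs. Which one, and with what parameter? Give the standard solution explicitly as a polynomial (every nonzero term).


All three coefficients share the factor -1; dividing through by -1 gives  (1 - x^2) y'' - x y' + 25 y = 0.
This matches the Chebyshev equation (1 - x^2) y'' - x y' + n^2 y = 0 (note the -x y' term, not -2x y') with n^2 = 25, so n = 5; the polynomial solution is T_5(x).
With y = sum_k a_k x^k, matching x^k gives (k+2)(k+1) a_{k+2} = (k^2 - n^2) a_k = (k - 5)(k + 5) a_k. The right side vanishes at k = 5, so the series with the parity of 5 terminates at degree 5.
Standard normalization: leading coefficient of T_n is 2^(n-1), so a_5 = 2^4 = 16. Work downward with a_k = (k+1)(k+2) a_{k+2} / ((k - 5)(k + 5)):
  a_3 = (4)(5)(16) / ((3 - 5)(3 + 5)) = 320/(-16) = -20
  a_1 = (2)(3)(-20) / ((1 - 5)(1 + 5)) = -120/(-24) = 5
Hence T_5(x) = 16 x^5 - 20 x^3 + 5 x.

T_5(x); series = 16 x^5 - 20 x^3 + 5 x


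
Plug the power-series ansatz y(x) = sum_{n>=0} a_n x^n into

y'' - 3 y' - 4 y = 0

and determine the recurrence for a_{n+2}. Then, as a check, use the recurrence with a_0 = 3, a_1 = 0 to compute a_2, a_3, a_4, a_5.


Substitute y = sum_n a_n x^n.
y''(x) has coefficient (n+2)(n+1) a_{n+2} at x^n;
-3 y'(x) has coefficient -3 (n+1) a_{n+1} at x^n;
-4 y(x) has coefficient -4 a_n at x^n.
Matching x^n: (n+2)(n+1) a_{n+2} - 3 (n+1) a_{n+1} - 4 a_n = 0.
Thus a_{n+2} = [3 (n+1) a_{n+1} + 4 a_n] / ((n+1)(n+2)).

Check with a_0 = 3, a_1 = 0 (apply the recurrence for n = 0, 1, 2, 3): a_0 = 3, a_1 = 0, a_2 = 6, a_3 = 6, a_4 = 13/2, a_5 = 51/10.

a_(n+2) = [3 (n+1) a_(n+1) + 4 a_n] / ((n+1)(n+2)); check: a_0 = 3, a_1 = 0, a_2 = 6, a_3 = 6, a_4 = 13/2, a_5 = 51/10


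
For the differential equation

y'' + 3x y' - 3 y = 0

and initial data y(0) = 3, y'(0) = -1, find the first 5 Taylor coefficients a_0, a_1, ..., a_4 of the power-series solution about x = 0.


Ansatz: y(x) = sum_{n>=0} a_n x^n, so y'(x) = sum_{n>=1} n a_n x^(n-1) and y''(x) = sum_{n>=2} n(n-1) a_n x^(n-2).
Substitute into P(x) y'' + Q(x) y' + R(x) y = 0 with P(x) = 1, Q(x) = 3x, R(x) = -3, and match powers of x.
Initial conditions: a_0 = 3, a_1 = -1.
Setting the coefficient of each power of x to zero and solving order by order (substituting the coefficients already found):
  x^0: 2 a_2 - 3 a_0 = 0  ->  2 a_2 = 3 a_0 = 9  ->  a_2 = 9/2
  x^1: 6 a_3 = 0  ->  a_3 = 0
  x^2: 12 a_4 + 3 a_2 = 0  ->  12 a_4 = -3 a_2 = -27/2  ->  a_4 = -9/8
Truncated series: y(x) = 3 - x + (9/2) x^2 - (9/8) x^4 + O(x^5).

a_0 = 3; a_1 = -1; a_2 = 9/2; a_3 = 0; a_4 = -9/8


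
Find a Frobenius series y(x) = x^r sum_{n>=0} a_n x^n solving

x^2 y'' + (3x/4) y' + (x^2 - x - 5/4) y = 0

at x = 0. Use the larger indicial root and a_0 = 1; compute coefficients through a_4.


Write in Frobenius form y'' + (p(x)/x) y' + (q(x)/x^2) y = 0:
  p(x) = 3/4,  q(x) = x^2 - x - 5/4.
Indicial equation: r(r-1) + (3/4) r + (-5/4) = 0 -> roots r_1 = 5/4, r_2 = -1.
Take r = r_1 = 5/4. Let y(x) = x^r sum_{n>=0} a_n x^n with a_0 = 1.
Substitute y = x^r sum a_n x^n and match x^{r+n}. The recurrence is
  D(n) a_n - 1 a_{n-1} + 1 a_{n-2} = 0,  where D(n) = (r+n)(r+n-1) + (3/4)(r+n) + (-5/4).
  a_n = [1 a_{n-1} - 1 a_{n-2}] / D(n).
Since the indicial polynomial factors as (r - r_1)(r - r_2), D(n) = (r_1 + n - r_1)(r_1 + n - r_2) = n(n + 9/4).
Evaluating step by step (a_0 = 1):
  n = 1: D(1) = 1(1 + 9/4) = 13/4; numerator = 1(1) = 1; a_1 = (1)/(13/4) = 4/13
  n = 2: D(2) = 2(2 + 9/4) = 17/2; numerator = 1(4/13) - 1(1) = -9/13; a_2 = (-9/13)/(17/2) = -18/221
  n = 3: D(3) = 3(3 + 9/4) = 63/4; numerator = 1(-18/221) - 1(4/13) = -86/221; a_3 = (-86/221)/(63/4) = -344/13923
  n = 4: D(4) = 4(4 + 9/4) = 25; numerator = 1(-344/13923) - 1(-18/221) = 790/13923; a_4 = (790/13923)/(25) = 158/69615

r = 5/4; a_0 = 1; a_1 = 4/13; a_2 = -18/221; a_3 = -344/13923; a_4 = 158/69615


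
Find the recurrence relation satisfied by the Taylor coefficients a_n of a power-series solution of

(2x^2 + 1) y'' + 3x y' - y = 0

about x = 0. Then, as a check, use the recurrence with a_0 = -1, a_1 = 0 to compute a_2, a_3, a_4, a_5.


Substitute y = sum_n a_n x^n.
(1 + 2 x^2) y'' contributes (n+2)(n+1) a_{n+2} + 2 n(n-1) a_n at x^n.
3 x y'(x) contributes 3 n a_n at x^n.
-y(x) contributes -1 a_n at x^n.
Matching x^n: (n+2)(n+1) a_{n+2} + (2 n(n-1) + 3 n - 1) a_n = 0.
Thus a_{n+2} = (-2 n(n-1) - 3 n + 1) / ((n+1)(n+2)) * a_n.

Check with a_0 = -1, a_1 = 0 (apply the recurrence for n = 0, 1, 2, 3): a_0 = -1, a_1 = 0, a_2 = -1/2, a_3 = 0, a_4 = 3/8, a_5 = 0.

a_(n+2) = (-2 n(n-1) - 3 n + 1) / ((n+1)(n+2)) * a_n; check: a_0 = -1, a_1 = 0, a_2 = -1/2, a_3 = 0, a_4 = 3/8, a_5 = 0


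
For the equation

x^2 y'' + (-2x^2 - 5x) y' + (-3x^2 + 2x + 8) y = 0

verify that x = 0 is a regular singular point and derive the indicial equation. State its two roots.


Divide by x^2 to reach normal form y'' + P_1(x) y' + P_2(x) y = 0 with P_1(x) = -2 - 5/x and P_2(x) = -3 + 2/x + 8/x^2.
x = 0 is a singular point because the y'-coefficient -2 - 5/x has a pole at x = 0 and the y-coefficient -3 + 2/x + 8/x^2 has a pole at x = 0.
It is a regular singular point because x P_1(x) = p(x) = -2x - 5 and x^2 P_2(x) = q(x) = -3x^2 + 2x + 8 are polynomials, hence analytic at x = 0.
p(0) = -5,  q(0) = 8.
Indicial equation: r(r-1) + p(0) r + q(0) = 0, i.e. r^2 + (p(0) - 1) r + q(0) = 0, i.e. r^2 - 6 r + 8 = 0.
Discriminant: (-6)^2 - 4(8) = 4, so r = (6 ± 2)/2.
Solving: r_1 = 4, r_2 = 2.

indicial: r^2 - 6 r + 8 = 0; roots r_1 = 4, r_2 = 2


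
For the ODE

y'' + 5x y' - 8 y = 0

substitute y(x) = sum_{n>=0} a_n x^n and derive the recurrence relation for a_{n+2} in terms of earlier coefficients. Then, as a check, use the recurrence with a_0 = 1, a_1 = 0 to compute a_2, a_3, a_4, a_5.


Substitute y = sum_n a_n x^n.
y''(x) has coefficient (n+2)(n+1) a_{n+2} at x^n;
5 x y'(x) has coefficient 5 n a_n at x^n (shift);
-8 y(x) has coefficient -8 a_n at x^n.
Matching x^n: (n+2)(n+1) a_{n+2} + (5n - 8) a_n = 0.
Thus a_{n+2} = (-5n + 8) / ((n+1)(n+2)) * a_n.

Check with a_0 = 1, a_1 = 0 (apply the recurrence for n = 0, 1, 2, 3): a_0 = 1, a_1 = 0, a_2 = 4, a_3 = 0, a_4 = -2/3, a_5 = 0.

a_(n+2) = (-5n + 8) / ((n+1)(n+2)) * a_n; check: a_0 = 1, a_1 = 0, a_2 = 4, a_3 = 0, a_4 = -2/3, a_5 = 0


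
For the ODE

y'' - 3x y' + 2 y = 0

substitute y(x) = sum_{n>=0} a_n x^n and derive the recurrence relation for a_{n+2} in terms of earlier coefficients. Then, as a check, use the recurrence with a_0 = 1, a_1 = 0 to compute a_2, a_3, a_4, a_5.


Substitute y = sum_n a_n x^n.
y''(x) has coefficient (n+2)(n+1) a_{n+2} at x^n;
-3 x y'(x) has coefficient -3 n a_n at x^n (shift);
2 y(x) has coefficient 2 a_n at x^n.
Matching x^n: (n+2)(n+1) a_{n+2} + (-3n + 2) a_n = 0.
Thus a_{n+2} = (3n - 2) / ((n+1)(n+2)) * a_n.

Check with a_0 = 1, a_1 = 0 (apply the recurrence for n = 0, 1, 2, 3): a_0 = 1, a_1 = 0, a_2 = -1, a_3 = 0, a_4 = -1/3, a_5 = 0.

a_(n+2) = (3n - 2) / ((n+1)(n+2)) * a_n; check: a_0 = 1, a_1 = 0, a_2 = -1, a_3 = 0, a_4 = -1/3, a_5 = 0


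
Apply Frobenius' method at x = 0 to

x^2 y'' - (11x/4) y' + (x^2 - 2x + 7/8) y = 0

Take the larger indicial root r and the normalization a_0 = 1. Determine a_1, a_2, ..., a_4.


Write in Frobenius form y'' + (p(x)/x) y' + (q(x)/x^2) y = 0:
  p(x) = -11/4,  q(x) = x^2 - 2x + 7/8.
Indicial equation: r(r-1) + (-11/4) r + (7/8) = 0 -> roots r_1 = 7/2, r_2 = 1/4.
Take r = r_1 = 7/2. Let y(x) = x^r sum_{n>=0} a_n x^n with a_0 = 1.
Substitute y = x^r sum a_n x^n and match x^{r+n}. The recurrence is
  D(n) a_n - 2 a_{n-1} + 1 a_{n-2} = 0,  where D(n) = (r+n)(r+n-1) + (-11/4)(r+n) + (7/8).
  a_n = [2 a_{n-1} - 1 a_{n-2}] / D(n).
Since the indicial polynomial factors as (r - r_1)(r - r_2), D(n) = (r_1 + n - r_1)(r_1 + n - r_2) = n(n + 13/4).
Evaluating step by step (a_0 = 1):
  n = 1: D(1) = 1(1 + 13/4) = 17/4; numerator = 2(1) = 2; a_1 = (2)/(17/4) = 8/17
  n = 2: D(2) = 2(2 + 13/4) = 21/2; numerator = 2(8/17) - 1(1) = -1/17; a_2 = (-1/17)/(21/2) = -2/357
  n = 3: D(3) = 3(3 + 13/4) = 75/4; numerator = 2(-2/357) - 1(8/17) = -172/357; a_3 = (-172/357)/(75/4) = -688/26775
  n = 4: D(4) = 4(4 + 13/4) = 29; numerator = 2(-688/26775) - 1(-2/357) = -1226/26775; a_4 = (-1226/26775)/(29) = -1226/776475

r = 7/2; a_0 = 1; a_1 = 8/17; a_2 = -2/357; a_3 = -688/26775; a_4 = -1226/776475
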